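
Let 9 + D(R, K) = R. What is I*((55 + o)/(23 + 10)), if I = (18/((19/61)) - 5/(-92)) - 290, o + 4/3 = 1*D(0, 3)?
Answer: -27189203/86526 ≈ -314.23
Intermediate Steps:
D(R, K) = -9 + R
o = -31/3 (o = -4/3 + 1*(-9 + 0) = -4/3 + 1*(-9) = -4/3 - 9 = -31/3 ≈ -10.333)
I = -405809/1748 (I = (18/((19*(1/61))) - 5*(-1/92)) - 290 = (18/(19/61) + 5/92) - 290 = (18*(61/19) + 5/92) - 290 = (1098/19 + 5/92) - 290 = 101111/1748 - 290 = -405809/1748 ≈ -232.16)
I*((55 + o)/(23 + 10)) = -405809*(55 - 31/3)/(1748*(23 + 10)) = -27189203/(2622*33) = -405809/1748*134/99 = -27189203/86526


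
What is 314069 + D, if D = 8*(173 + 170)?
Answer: 316813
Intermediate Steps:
D = 2744 (D = 8*343 = 2744)
314069 + D = 314069 + 2744 = 316813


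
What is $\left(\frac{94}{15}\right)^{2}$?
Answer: $\frac{8836}{225} \approx 39.271$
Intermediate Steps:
$\left(\frac{94}{15}\right)^{2} = \frac{8836}{225}$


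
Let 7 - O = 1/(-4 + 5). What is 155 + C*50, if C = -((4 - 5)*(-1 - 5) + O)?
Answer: -445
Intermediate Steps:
O = 6 (O = 7 - 1/(-4 + 5) = 7 - 1/1 = 7 - 1*1 = 7 - 1 = 6)
C = -12 (C = -((4 - 5)*(-1 - 5) + 6) = -(-1*(-6) + 6) = -(6 + 6) = -1*12 = -12)
155 + C*50 = 155 - 12*50 = 155 - 600 = -445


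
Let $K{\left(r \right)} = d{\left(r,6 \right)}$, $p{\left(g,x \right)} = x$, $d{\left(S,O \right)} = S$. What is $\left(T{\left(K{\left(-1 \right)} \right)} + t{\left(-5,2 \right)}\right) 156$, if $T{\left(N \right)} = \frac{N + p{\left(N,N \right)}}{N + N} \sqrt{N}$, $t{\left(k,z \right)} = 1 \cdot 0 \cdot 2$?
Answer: $156 i \approx 156.0 i$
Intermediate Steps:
$K{\left(r \right)} = r$
$t{\left(k,z \right)} = 0$ ($t{\left(k,z \right)} = 0 \cdot 2 = 0$)
$T{\left(N \right)} = \sqrt{N}$ ($T{\left(N \right)} = \frac{N + N}{N + N} \sqrt{N} = \frac{2 N}{2 N} \sqrt{N} = 2 N \frac{1}{2 N} \sqrt{N} = 1 \sqrt{N} = \sqrt{N}$)
$\left(T{\left(K{\left(-1 \right)} \right)} + t{\left(-5,2 \right)}\right) 156 = \left(\sqrt{-1} + 0\right) 156 = \left(i + 0\right) 156 = i 156 = 156 i$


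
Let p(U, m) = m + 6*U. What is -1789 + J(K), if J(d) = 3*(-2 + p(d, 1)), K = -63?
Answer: -2926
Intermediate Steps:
J(d) = -3 + 18*d (J(d) = 3*(-2 + (1 + 6*d)) = 3*(-1 + 6*d) = -3 + 18*d)
-1789 + J(K) = -1789 + (-3 + 18*(-63)) = -1789 + (-3 - 1134) = -1789 - 1137 = -2926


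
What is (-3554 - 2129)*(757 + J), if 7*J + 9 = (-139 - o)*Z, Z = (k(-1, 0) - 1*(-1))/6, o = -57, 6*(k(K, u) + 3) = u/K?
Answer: -90655216/21 ≈ -4.3169e+6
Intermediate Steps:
k(K, u) = -3 + u/(6*K) (k(K, u) = -3 + (u/K)/6 = -3 + u/(6*K))
Z = -⅓ (Z = ((-3 + (⅙)*0/(-1)) - 1*(-1))/6 = ((-3 + (⅙)*0*(-1)) + 1)*(⅙) = ((-3 + 0) + 1)*(⅙) = (-3 + 1)*(⅙) = -2*⅙ = -⅓ ≈ -0.33333)
J = 55/21 (J = -9/7 + ((-139 - 1*(-57))*(-⅓))/7 = -9/7 + ((-139 + 57)*(-⅓))/7 = -9/7 + (-82*(-⅓))/7 = -9/7 + (⅐)*(82/3) = -9/7 + 82/21 = 55/21 ≈ 2.6190)
(-3554 - 2129)*(757 + J) = (-3554 - 2129)*(757 + 55/21) = -5683*15952/21 = -90655216/21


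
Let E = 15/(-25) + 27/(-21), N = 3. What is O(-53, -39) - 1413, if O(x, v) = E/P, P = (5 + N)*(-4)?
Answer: -791247/560 ≈ -1412.9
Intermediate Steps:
P = -32 (P = (5 + 3)*(-4) = 8*(-4) = -32)
E = -66/35 (E = 15*(-1/25) + 27*(-1/21) = -⅗ - 9/7 = -66/35 ≈ -1.8857)
O(x, v) = 33/560 (O(x, v) = -66/35/(-32) = -66/35*(-1/32) = 33/560)
O(-53, -39) - 1413 = 33/560 - 1413 = -791247/560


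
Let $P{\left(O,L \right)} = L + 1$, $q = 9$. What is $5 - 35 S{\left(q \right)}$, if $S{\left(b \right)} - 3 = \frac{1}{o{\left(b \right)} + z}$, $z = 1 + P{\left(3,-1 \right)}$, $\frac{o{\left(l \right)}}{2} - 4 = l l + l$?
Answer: $- \frac{2705}{27} \approx -100.19$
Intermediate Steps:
$P{\left(O,L \right)} = 1 + L$
$o{\left(l \right)} = 8 + 2 l + 2 l^{2}$ ($o{\left(l \right)} = 8 + 2 \left(l l + l\right) = 8 + 2 \left(l^{2} + l\right) = 8 + 2 \left(l + l^{2}\right) = 8 + \left(2 l + 2 l^{2}\right) = 8 + 2 l + 2 l^{2}$)
$z = 1$ ($z = 1 + \left(1 - 1\right) = 1 + 0 = 1$)
$S{\left(b \right)} = 3 + \frac{1}{9 + 2 b + 2 b^{2}}$ ($S{\left(b \right)} = 3 + \frac{1}{\left(8 + 2 b + 2 b^{2}\right) + 1} = 3 + \frac{1}{9 + 2 b + 2 b^{2}}$)
$5 - 35 S{\left(q \right)} = 5 - 35 \frac{2 \left(14 + 3 \cdot 9 + 3 \cdot 9^{2}\right)}{9 + 2 \cdot 9 + 2 \cdot 9^{2}} = 5 - 35 \frac{2 \left(14 + 27 + 3 \cdot 81\right)}{9 + 18 + 2 \cdot 81} = 5 - 35 \frac{2 \left(14 + 27 + 243\right)}{9 + 18 + 162} = 5 - 35 \cdot 2 \cdot \frac{1}{189} \cdot 284 = 5 - \frac{2840}{27} = - \frac{2705}{27}$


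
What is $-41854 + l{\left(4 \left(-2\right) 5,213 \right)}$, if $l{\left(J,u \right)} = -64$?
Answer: $-41918$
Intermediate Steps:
$-41854 + l{\left(4 \left(-2\right) 5,213 \right)} = -41854 - 64 = -41918$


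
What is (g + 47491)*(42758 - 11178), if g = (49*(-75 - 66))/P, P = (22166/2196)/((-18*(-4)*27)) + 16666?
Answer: 217762793056131628/145199135 ≈ 1.4998e+9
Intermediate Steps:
P = 35573788075/2134512 (P = (22166*(1/2196))/((72*27)) + 16666 = (11083/1098)/1944 + 16666 = (11083/1098)*(1/1944) + 16666 = 11083/2134512 + 16666 = 35573788075/2134512 ≈ 16666.)
g = -300966192/725995675 (g = (49*(-75 - 66))/(35573788075/2134512) = (49*(-141))*(2134512/35573788075) = -6909*2134512/35573788075 = -300966192/725995675 ≈ -0.41456)
(g + 47491)*(42758 - 11178) = (-300966192/725995675 + 47491)*(42758 - 11178) = (34477959635233/725995675)*31580 = 217762793056131628/145199135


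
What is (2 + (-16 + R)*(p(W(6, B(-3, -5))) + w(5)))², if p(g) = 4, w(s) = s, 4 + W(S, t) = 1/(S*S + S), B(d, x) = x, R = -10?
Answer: 53824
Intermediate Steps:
W(S, t) = -4 + 1/(S + S²) (W(S, t) = -4 + 1/(S*S + S) = -4 + 1/(S² + S) = -4 + 1/(S + S²))
(2 + (-16 + R)*(p(W(6, B(-3, -5))) + w(5)))² = (2 + (-16 - 10)*(4 + 5))² = (2 - 26*9)² = (2 - 234)² = (-232)² = 53824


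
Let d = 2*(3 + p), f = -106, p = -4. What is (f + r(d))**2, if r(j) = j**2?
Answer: 10404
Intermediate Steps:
d = -2 (d = 2*(3 - 4) = 2*(-1) = -2)
(f + r(d))**2 = (-106 + (-2)**2)**2 = (-106 + 4)**2 = (-102)**2 = 10404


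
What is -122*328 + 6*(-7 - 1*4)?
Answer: -40082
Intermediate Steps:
-122*328 + 6*(-7 - 1*4) = -40016 + 6*(-7 - 4) = -40016 + 6*(-11) = -40016 - 66 = -40082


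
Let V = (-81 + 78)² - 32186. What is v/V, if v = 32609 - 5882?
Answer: -26727/32177 ≈ -0.83062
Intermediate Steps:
v = 26727
V = -32177 (V = (-3)² - 32186 = 9 - 32186 = -32177)
v/V = 26727/(-32177) = 26727*(-1/32177) = -26727/32177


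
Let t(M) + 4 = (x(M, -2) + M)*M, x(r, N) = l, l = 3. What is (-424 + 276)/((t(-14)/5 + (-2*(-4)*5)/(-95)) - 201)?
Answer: 2812/3257 ≈ 0.86337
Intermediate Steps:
x(r, N) = 3
t(M) = -4 + M*(3 + M) (t(M) = -4 + (3 + M)*M = -4 + M*(3 + M))
(-424 + 276)/((t(-14)/5 + (-2*(-4)*5)/(-95)) - 201) = (-424 + 276)/(((-4 + (-14)**2 + 3*(-14))/5 + (-2*(-4)*5)/(-95)) - 201) = -148/(((-4 + 196 - 42)*(1/5) + (8*5)*(-1/95)) - 201) = -148/((150*(1/5) + 40*(-1/95)) - 201) = -148/((30 - 8/19) - 201) = -148/(562/19 - 201) = -148/(-3257/19) = -148*(-19/3257) = 2812/3257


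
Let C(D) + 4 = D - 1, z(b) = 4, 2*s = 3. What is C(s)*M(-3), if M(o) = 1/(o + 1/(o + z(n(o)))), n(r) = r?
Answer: 7/4 ≈ 1.7500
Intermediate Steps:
s = 3/2 (s = (1/2)*3 = 3/2 ≈ 1.5000)
C(D) = -5 + D (C(D) = -4 + (D - 1) = -4 + (-1 + D) = -5 + D)
M(o) = 1/(o + 1/(4 + o)) (M(o) = 1/(o + 1/(o + 4)) = 1/(o + 1/(4 + o)))
C(s)*M(-3) = (-5 + 3/2)*((4 - 3)/(1 + (-3)**2 + 4*(-3))) = -7/(2*(1 + 9 - 12)) = -7/(2*(-2)) = -(-7)/4 = -7/2*(-1/2) = 7/4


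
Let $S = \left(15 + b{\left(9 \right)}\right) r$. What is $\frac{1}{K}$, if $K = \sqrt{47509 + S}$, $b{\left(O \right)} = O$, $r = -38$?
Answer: $\frac{\sqrt{46597}}{46597} \approx 0.0046326$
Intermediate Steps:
$S = -912$ ($S = \left(15 + 9\right) \left(-38\right) = 24 \left(-38\right) = -912$)
$K = \sqrt{46597}$ ($K = \sqrt{47509 - 912} = \sqrt{46597} \approx 215.86$)
$\frac{1}{K} = \frac{1}{\sqrt{46597}} = \frac{\sqrt{46597}}{46597}$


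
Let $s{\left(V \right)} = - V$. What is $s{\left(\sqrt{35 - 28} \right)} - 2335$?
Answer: $-2335 - \sqrt{7} \approx -2337.6$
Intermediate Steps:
$s{\left(\sqrt{35 - 28} \right)} - 2335 = - \sqrt{35 - 28} - 2335 = - \sqrt{7} - 2335 = -2335 - \sqrt{7}$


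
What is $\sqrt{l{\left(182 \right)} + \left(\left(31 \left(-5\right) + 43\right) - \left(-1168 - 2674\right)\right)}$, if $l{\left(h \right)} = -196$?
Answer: $\sqrt{3534} \approx 59.447$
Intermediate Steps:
$\sqrt{l{\left(182 \right)} + \left(\left(31 \left(-5\right) + 43\right) - \left(-1168 - 2674\right)\right)} = \sqrt{-196 + \left(\left(31 \left(-5\right) + 43\right) - \left(-1168 - 2674\right)\right)} = \sqrt{-196 + \left(\left(-155 + 43\right) - -3842\right)} = \sqrt{-196 + \left(-112 + 3842\right)} = \sqrt{-196 + 3730} = \sqrt{3534}$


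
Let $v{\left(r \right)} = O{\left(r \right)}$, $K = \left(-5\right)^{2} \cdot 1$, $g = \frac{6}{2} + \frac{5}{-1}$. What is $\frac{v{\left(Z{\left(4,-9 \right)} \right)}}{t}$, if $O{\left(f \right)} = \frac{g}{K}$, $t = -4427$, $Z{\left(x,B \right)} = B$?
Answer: $\frac{2}{110675} \approx 1.8071 \cdot 10^{-5}$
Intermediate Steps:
$g = -2$ ($g = 6 \cdot \frac{1}{2} + 5 \left(-1\right) = 3 - 5 = -2$)
$K = 25$ ($K = 25 \cdot 1 = 25$)
$O{\left(f \right)} = - \frac{2}{25}$
$v{\left(r \right)} = - \frac{2}{25}$
$\frac{v{\left(Z{\left(4,-9 \right)} \right)}}{t} = - \frac{2}{25 \left(-4427\right)} = \left(- \frac{2}{25}\right) \left(- \frac{1}{4427}\right) = \frac{2}{110675}$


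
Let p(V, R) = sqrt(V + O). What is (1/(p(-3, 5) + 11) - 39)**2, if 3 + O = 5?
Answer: (4747 + I)**2/14884 ≈ 1514.0 + 0.63787*I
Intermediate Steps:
O = 2 (O = -3 + 5 = 2)
p(V, R) = sqrt(2 + V) (p(V, R) = sqrt(V + 2) = sqrt(2 + V))
(1/(p(-3, 5) + 11) - 39)**2 = (1/(sqrt(2 - 3) + 11) - 39)**2 = (1/(sqrt(-1) + 11) - 39)**2 = (1/(I + 11) - 39)**2 = (1/(11 + I) - 39)**2 = ((11 - I)/122 - 39)**2 = (-39 + (11 - I)/122)**2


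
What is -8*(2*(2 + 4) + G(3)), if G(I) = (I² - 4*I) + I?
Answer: -96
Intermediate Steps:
G(I) = I² - 3*I
-8*(2*(2 + 4) + G(3)) = -8*(2*(2 + 4) + 3*(-3 + 3)) = -8*(2*6 + 3*0) = -8*(12 + 0) = -8*12 = -96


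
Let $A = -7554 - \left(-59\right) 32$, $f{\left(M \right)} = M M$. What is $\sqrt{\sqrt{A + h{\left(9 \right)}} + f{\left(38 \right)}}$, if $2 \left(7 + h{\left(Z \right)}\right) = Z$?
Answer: $\frac{\sqrt{5776 + 2 i \sqrt{22674}}}{2} \approx 38.013 + 0.99031 i$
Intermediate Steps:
$f{\left(M \right)} = M^{2}$
$h{\left(Z \right)} = -7 + \frac{Z}{2}$
$A = -5666$ ($A = -7554 - -1888 = -7554 + 1888 = -5666$)
$\sqrt{\sqrt{A + h{\left(9 \right)}} + f{\left(38 \right)}} = \sqrt{\sqrt{-5666 + \left(-7 + \frac{1}{2} \cdot 9\right)} + 38^{2}} = \sqrt{\sqrt{-5666 + \left(-7 + \frac{9}{2}\right)} + 1444} = \sqrt{\sqrt{-5666 - \frac{5}{2}} + 1444} = \sqrt{\sqrt{- \frac{11337}{2}} + 1444} = \sqrt{\frac{i \sqrt{22674}}{2} + 1444} = \sqrt{1444 + \frac{i \sqrt{22674}}{2}}$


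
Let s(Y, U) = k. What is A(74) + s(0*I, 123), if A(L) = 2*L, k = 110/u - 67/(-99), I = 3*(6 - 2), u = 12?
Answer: 31253/198 ≈ 157.84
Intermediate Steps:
I = 12 (I = 3*4 = 12)
k = 1949/198 (k = 110/12 - 67/(-99) = 110*(1/12) - 67*(-1/99) = 55/6 + 67/99 = 1949/198 ≈ 9.8434)
s(Y, U) = 1949/198
A(74) + s(0*I, 123) = 2*74 + 1949/198 = 148 + 1949/198 = 31253/198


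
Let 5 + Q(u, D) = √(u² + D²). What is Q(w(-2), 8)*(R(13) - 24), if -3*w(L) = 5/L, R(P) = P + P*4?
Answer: -205 + 41*√2329/6 ≈ 124.77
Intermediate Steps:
R(P) = 5*P (R(P) = P + 4*P = 5*P)
w(L) = -5/(3*L)
Q(u, D) = -5 + √(D² + u²) (Q(u, D) = -5 + √(u² + D²) = -5 + √(D² + u²))
Q(w(-2), 8)*(R(13) - 24) = (-5 + √(8² + (-5/3/(-2))²))*(5*13 - 24) = (-5 + √(64 + (-5/3*(-½))²))*(65 - 24) = (-5 + √(64 + (⅚)²))*41 = (-5 + √(64 + 25/36))*41 = (-5 + √(2329/36))*41 = (-5 + √2329/6)*41 = -205 + 41*√2329/6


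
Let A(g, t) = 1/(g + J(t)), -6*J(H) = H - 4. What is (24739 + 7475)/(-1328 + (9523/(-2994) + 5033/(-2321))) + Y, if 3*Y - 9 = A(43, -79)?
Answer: -9548316672593/451364258191 ≈ -21.154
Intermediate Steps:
J(H) = 2/3 - H/6 (J(H) = -(H - 4)/6 = -(-4 + H)/6 = 2/3 - H/6)
A(g, t) = 1/(2/3 + g - t/6) (A(g, t) = 1/(g + (2/3 - t/6)) = 1/(2/3 + g - t/6))
Y = 1025/341 (Y = 3 + (6/(4 - 1*(-79) + 6*43))/3 = 3 + (6/(4 + 79 + 258))/3 = 3 + (6/341)/3 = 3 + (6*(1/341))/3 = 3 + (1/3)*(6/341) = 3 + 2/341 = 1025/341 ≈ 3.0059)
(24739 + 7475)/(-1328 + (9523/(-2994) + 5033/(-2321))) + Y = (24739 + 7475)/(-1328 + (9523/(-2994) + 5033/(-2321))) + 1025/341 = 32214/(-1328 + (9523*(-1/2994) + 5033*(-1/2321))) + 1025/341 = 32214/(-1328 + (-9523/2994 - 5033/2321)) + 1025/341 = 32214/(-1328 - 37171685/6949074) + 1025/341 = 32214/(-9265541957/6949074) + 1025/341 = 32214*(-6949074/9265541957) + 1025/341 = -31979638548/1323648851 + 1025/341 = -9548316672593/451364258191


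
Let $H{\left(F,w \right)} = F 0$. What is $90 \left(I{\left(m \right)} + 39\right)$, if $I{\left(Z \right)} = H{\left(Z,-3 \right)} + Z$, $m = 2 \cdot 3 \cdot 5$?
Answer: $6210$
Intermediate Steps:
$H{\left(F,w \right)} = 0$
$m = 30$ ($m = 6 \cdot 5 = 30$)
$I{\left(Z \right)} = Z$ ($I{\left(Z \right)} = 0 + Z = Z$)
$90 \left(I{\left(m \right)} + 39\right) = 90 \left(30 + 39\right) = 90 \cdot 69 = 6210$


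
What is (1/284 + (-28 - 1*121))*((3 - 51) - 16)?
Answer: 677040/71 ≈ 9535.8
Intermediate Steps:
(1/284 + (-28 - 1*121))*((3 - 51) - 16) = (1/284 + (-28 - 121))*(-48 - 16) = (1/284 - 149)*(-64) = -42315/284*(-64) = 677040/71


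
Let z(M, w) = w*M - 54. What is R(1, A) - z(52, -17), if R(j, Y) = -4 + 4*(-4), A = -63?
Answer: 918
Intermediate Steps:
z(M, w) = -54 + M*w (z(M, w) = M*w - 54 = -54 + M*w)
R(j, Y) = -20 (R(j, Y) = -4 - 16 = -20)
R(1, A) - z(52, -17) = -20 - (-54 + 52*(-17)) = -20 - (-54 - 884) = -20 - 1*(-938) = -20 + 938 = 918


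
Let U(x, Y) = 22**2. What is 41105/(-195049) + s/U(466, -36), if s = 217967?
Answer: 42494350563/94403716 ≈ 450.13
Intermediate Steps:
U(x, Y) = 484
41105/(-195049) + s/U(466, -36) = 41105/(-195049) + 217967/484 = 41105*(-1/195049) + 217967*(1/484) = -41105/195049 + 217967/484 = 42494350563/94403716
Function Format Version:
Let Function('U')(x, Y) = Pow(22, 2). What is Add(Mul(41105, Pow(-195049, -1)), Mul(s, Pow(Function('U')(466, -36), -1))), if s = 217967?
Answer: Rational(42494350563, 94403716) ≈ 450.13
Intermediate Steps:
Function('U')(x, Y) = 484
Add(Mul(41105, Pow(-195049, -1)), Mul(s, Pow(Function('U')(466, -36), -1))) = Add(Mul(41105, Pow(-195049, -1)), Mul(217967, Pow(484, -1))) = Add(Mul(41105, Rational(-1, 195049)), Mul(217967, Rational(1, 484))) = Add(Rational(-41105, 195049), Rational(217967, 484)) = Rational(42494350563, 94403716)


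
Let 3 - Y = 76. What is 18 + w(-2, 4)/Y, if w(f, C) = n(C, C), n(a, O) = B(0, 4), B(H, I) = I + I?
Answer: 1306/73 ≈ 17.890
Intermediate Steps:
Y = -73 (Y = 3 - 1*76 = 3 - 76 = -73)
B(H, I) = 2*I
n(a, O) = 8 (n(a, O) = 2*4 = 8)
w(f, C) = 8
18 + w(-2, 4)/Y = 18 + 8/(-73) = 18 + 8*(-1/73) = 18 - 8/73 = 1306/73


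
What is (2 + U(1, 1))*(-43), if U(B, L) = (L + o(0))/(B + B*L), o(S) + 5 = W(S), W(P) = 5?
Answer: -215/2 ≈ -107.50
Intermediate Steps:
o(S) = 0 (o(S) = -5 + 5 = 0)
U(B, L) = L/(B + B*L) (U(B, L) = (L + 0)/(B + B*L) = L/(B + B*L))
(2 + U(1, 1))*(-43) = (2 + 1/(1*(1 + 1)))*(-43) = (2 + 1*1/2)*(-43) = (2 + 1*1*(½))*(-43) = (2 + ½)*(-43) = (5/2)*(-43) = -215/2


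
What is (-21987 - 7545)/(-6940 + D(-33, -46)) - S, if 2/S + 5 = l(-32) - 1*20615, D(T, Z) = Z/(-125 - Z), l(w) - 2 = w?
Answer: 4014843719/943384925 ≈ 4.2558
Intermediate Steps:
l(w) = 2 + w
S = -1/10325 (S = 2/(-5 + ((2 - 32) - 1*20615)) = 2/(-5 + (-30 - 20615)) = 2/(-5 - 20645) = 2/(-20650) = 2*(-1/20650) = -1/10325 ≈ -9.6852e-5)
(-21987 - 7545)/(-6940 + D(-33, -46)) - S = (-21987 - 7545)/(-6940 - 1*(-46)/(125 - 46)) - 1*(-1/10325) = -29532/(-6940 - 1*(-46)/79) + 1/10325 = -29532/(-6940 - 1*(-46)*1/79) + 1/10325 = -29532/(-6940 + 46/79) + 1/10325 = -29532/(-548214/79) + 1/10325 = -29532*(-79/548214) + 1/10325 = 388838/91369 + 1/10325 = 4014843719/943384925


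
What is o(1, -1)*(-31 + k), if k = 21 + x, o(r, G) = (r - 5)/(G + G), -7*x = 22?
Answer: -184/7 ≈ -26.286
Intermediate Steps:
x = -22/7 (x = -⅐*22 = -22/7 ≈ -3.1429)
o(r, G) = (-5 + r)/(2*G) (o(r, G) = (-5 + r)/((2*G)) = (-5 + r)*(1/(2*G)) = (-5 + r)/(2*G))
k = 125/7 (k = 21 - 22/7 = 125/7 ≈ 17.857)
o(1, -1)*(-31 + k) = ((½)*(-5 + 1)/(-1))*(-31 + 125/7) = ((½)*(-1)*(-4))*(-92/7) = 2*(-92/7) = -184/7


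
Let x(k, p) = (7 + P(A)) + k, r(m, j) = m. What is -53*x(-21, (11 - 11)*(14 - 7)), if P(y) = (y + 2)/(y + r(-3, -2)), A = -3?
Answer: 4399/6 ≈ 733.17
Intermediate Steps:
P(y) = (2 + y)/(-3 + y) (P(y) = (y + 2)/(y - 3) = (2 + y)/(-3 + y))
x(k, p) = 43/6 + k (x(k, p) = (7 + (2 - 3)/(-3 - 3)) + k = (7 - 1/(-6)) + k = (7 - 1/6*(-1)) + k = (7 + 1/6) + k = 43/6 + k)
-53*x(-21, (11 - 11)*(14 - 7)) = -53*(43/6 - 21) = -53*(-83/6) = 4399/6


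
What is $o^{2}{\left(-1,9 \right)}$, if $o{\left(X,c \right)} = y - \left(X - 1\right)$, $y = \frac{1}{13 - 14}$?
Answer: $1$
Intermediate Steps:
$y = -1$ ($y = \frac{1}{-1} = -1$)
$o{\left(X,c \right)} = - X$ ($o{\left(X,c \right)} = -1 - \left(X - 1\right) = -1 - \left(-1 + X\right) = - X$)
$o^{2}{\left(-1,9 \right)} = \left(\left(-1\right) \left(-1\right)\right)^{2} = 1^{2} = 1$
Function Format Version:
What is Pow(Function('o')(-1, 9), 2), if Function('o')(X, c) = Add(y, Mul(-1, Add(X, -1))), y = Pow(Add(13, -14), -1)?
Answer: 1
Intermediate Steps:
y = -1 (y = Pow(-1, -1) = -1)
Function('o')(X, c) = Mul(-1, X) (Function('o')(X, c) = Add(-1, Mul(-1, Add(X, -1))) = Add(-1, Mul(-1, Add(-1, X))) = Add(-1, Add(1, Mul(-1, X))) = Mul(-1, X))
Pow(Function('o')(-1, 9), 2) = Pow(Mul(-1, -1), 2) = Pow(1, 2) = 1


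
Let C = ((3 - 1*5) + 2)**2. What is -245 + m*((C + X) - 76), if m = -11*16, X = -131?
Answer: 36187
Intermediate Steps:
C = 0 (C = ((3 - 5) + 2)**2 = (-2 + 2)**2 = 0**2 = 0)
m = -176
-245 + m*((C + X) - 76) = -245 - 176*((0 - 131) - 76) = -245 - 176*(-131 - 76) = -245 - 176*(-207) = -245 + 36432 = 36187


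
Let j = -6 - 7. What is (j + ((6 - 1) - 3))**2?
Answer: 121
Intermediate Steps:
j = -13
(j + ((6 - 1) - 3))**2 = (-13 + ((6 - 1) - 3))**2 = (-13 + (5 - 3))**2 = (-13 + 2)**2 = (-11)**2 = 121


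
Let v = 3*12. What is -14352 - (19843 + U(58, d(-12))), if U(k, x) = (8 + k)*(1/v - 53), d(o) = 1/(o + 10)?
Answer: -184193/6 ≈ -30699.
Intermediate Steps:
v = 36
d(o) = 1/(10 + o)
U(k, x) = -3814/9 - 1907*k/36 (U(k, x) = (8 + k)*(1/36 - 53) = (8 + k)*(-1907/36) = -3814/9 - 1907*k/36)
-14352 - (19843 + U(58, d(-12))) = -14352 - (19843 + (-3814/9 - 1907/36*58)) = -14352 - (19843 + (-3814/9 - 55303/18)) = -14352 - (19843 - 20977/6) = -14352 - 1*98081/6 = -14352 - 98081/6 = -184193/6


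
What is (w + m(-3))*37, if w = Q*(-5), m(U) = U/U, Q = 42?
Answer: -7733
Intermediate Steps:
m(U) = 1
w = -210 (w = 42*(-5) = -210)
(w + m(-3))*37 = (-210 + 1)*37 = -209*37 = -7733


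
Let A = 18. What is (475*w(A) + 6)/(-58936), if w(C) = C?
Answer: -2139/14734 ≈ -0.14517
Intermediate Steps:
(475*w(A) + 6)/(-58936) = (475*18 + 6)/(-58936) = (8550 + 6)*(-1/58936) = 8556*(-1/58936) = -2139/14734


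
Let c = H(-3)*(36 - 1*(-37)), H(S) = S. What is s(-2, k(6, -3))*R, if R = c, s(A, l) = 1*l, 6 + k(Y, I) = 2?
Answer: 876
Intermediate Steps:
k(Y, I) = -4 (k(Y, I) = -6 + 2 = -4)
s(A, l) = l
c = -219 (c = -3*(36 - 1*(-37)) = -3*(36 + 37) = -3*73 = -219)
R = -219
s(-2, k(6, -3))*R = -4*(-219) = 876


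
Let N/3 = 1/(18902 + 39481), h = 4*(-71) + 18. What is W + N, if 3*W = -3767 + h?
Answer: -8720690/6487 ≈ -1344.3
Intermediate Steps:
h = -266 (h = -284 + 18 = -266)
W = -4033/3 (W = (-3767 - 266)/3 = (⅓)*(-4033) = -4033/3 ≈ -1344.3)
N = 1/19461 (N = 3/(18902 + 39481) = 3/58383 = 3*(1/58383) = 1/19461 ≈ 5.1385e-5)
W + N = -4033/3 + 1/19461 = -8720690/6487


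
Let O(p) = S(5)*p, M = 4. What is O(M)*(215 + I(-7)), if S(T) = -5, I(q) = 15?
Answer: -4600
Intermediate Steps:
O(p) = -5*p
O(M)*(215 + I(-7)) = (-5*4)*(215 + 15) = -20*230 = -4600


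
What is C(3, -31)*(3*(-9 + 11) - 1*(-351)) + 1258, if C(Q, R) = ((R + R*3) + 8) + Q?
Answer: -39083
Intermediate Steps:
C(Q, R) = 8 + Q + 4*R (C(Q, R) = ((R + 3*R) + 8) + Q = (4*R + 8) + Q = (8 + 4*R) + Q = 8 + Q + 4*R)
C(3, -31)*(3*(-9 + 11) - 1*(-351)) + 1258 = (8 + 3 + 4*(-31))*(3*(-9 + 11) - 1*(-351)) + 1258 = (8 + 3 - 124)*(3*2 + 351) + 1258 = -113*(6 + 351) + 1258 = -113*357 + 1258 = -40341 + 1258 = -39083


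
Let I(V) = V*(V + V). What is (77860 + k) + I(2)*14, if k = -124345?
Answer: -46373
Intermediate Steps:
I(V) = 2*V² (I(V) = V*(2*V) = 2*V²)
(77860 + k) + I(2)*14 = (77860 - 124345) + (2*2²)*14 = -46485 + (2*4)*14 = -46485 + 8*14 = -46485 + 112 = -46373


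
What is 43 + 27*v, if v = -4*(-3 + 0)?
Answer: 367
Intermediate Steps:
v = 12 (v = -4*(-3) = 12)
43 + 27*v = 43 + 27*12 = 43 + 324 = 367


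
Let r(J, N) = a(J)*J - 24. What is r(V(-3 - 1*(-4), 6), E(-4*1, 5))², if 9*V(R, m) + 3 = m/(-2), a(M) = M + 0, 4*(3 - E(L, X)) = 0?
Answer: 44944/81 ≈ 554.86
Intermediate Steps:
E(L, X) = 3 (E(L, X) = 3 - ¼*0 = 3 + 0 = 3)
a(M) = M
V(R, m) = -⅓ - m/18 (V(R, m) = -⅓ + (m/(-2))/9 = -⅓ + (m*(-½))/9 = -⅓ + (-m/2)/9 = -⅓ - m/18)
r(J, N) = -24 + J² (r(J, N) = J*J - 24 = J² - 24 = -24 + J²)
r(V(-3 - 1*(-4), 6), E(-4*1, 5))² = (-24 + (-⅓ - 1/18*6)²)² = (-24 + (-⅓ - ⅓)²)² = (-24 + (-⅔)²)² = (-24 + 4/9)² = (-212/9)² = 44944/81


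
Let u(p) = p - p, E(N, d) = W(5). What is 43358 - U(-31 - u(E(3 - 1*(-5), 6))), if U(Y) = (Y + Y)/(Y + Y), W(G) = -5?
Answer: 43357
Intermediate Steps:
E(N, d) = -5
u(p) = 0
U(Y) = 1 (U(Y) = (2*Y)/((2*Y)) = (2*Y)*(1/(2*Y)) = 1)
43358 - U(-31 - u(E(3 - 1*(-5), 6))) = 43358 - 1*1 = 43358 - 1 = 43357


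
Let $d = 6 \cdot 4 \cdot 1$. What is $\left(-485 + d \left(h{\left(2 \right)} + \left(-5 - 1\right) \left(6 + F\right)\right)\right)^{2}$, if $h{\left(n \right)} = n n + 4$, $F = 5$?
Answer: $3523129$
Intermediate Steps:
$h{\left(n \right)} = 4 + n^{2}$ ($h{\left(n \right)} = n^{2} + 4 = 4 + n^{2}$)
$d = 24$ ($d = 24 \cdot 1 = 24$)
$\left(-485 + d \left(h{\left(2 \right)} + \left(-5 - 1\right) \left(6 + F\right)\right)\right)^{2} = \left(-485 + 24 \left(\left(4 + 2^{2}\right) + \left(-5 - 1\right) \left(6 + 5\right)\right)\right)^{2} = \left(-485 + 24 \left(\left(4 + 4\right) - 66\right)\right)^{2} = \left(-485 + 24 \left(8 - 66\right)\right)^{2} = \left(-485 + 24 \left(-58\right)\right)^{2} = \left(-485 - 1392\right)^{2} = \left(-1877\right)^{2} = 3523129$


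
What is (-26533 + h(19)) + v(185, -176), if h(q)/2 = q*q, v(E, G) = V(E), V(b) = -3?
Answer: -25814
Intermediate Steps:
v(E, G) = -3
h(q) = 2*q**2 (h(q) = 2*(q*q) = 2*q**2)
(-26533 + h(19)) + v(185, -176) = (-26533 + 2*19**2) - 3 = (-26533 + 2*361) - 3 = (-26533 + 722) - 3 = -25811 - 3 = -25814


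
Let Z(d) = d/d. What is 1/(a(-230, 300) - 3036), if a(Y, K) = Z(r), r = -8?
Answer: -1/3035 ≈ -0.00032949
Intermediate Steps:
Z(d) = 1
a(Y, K) = 1
1/(a(-230, 300) - 3036) = 1/(1 - 3036) = 1/(-3035) = -1/3035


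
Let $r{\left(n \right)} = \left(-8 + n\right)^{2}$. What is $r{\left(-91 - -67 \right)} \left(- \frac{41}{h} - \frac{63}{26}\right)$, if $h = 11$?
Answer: $- \frac{900608}{143} \approx -6298.0$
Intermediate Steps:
$r{\left(-91 - -67 \right)} \left(- \frac{41}{h} - \frac{63}{26}\right) = \left(-8 - 24\right)^{2} \left(- \frac{41}{11} - \frac{63}{26}\right) = \left(-32\right)^{2} \left(- \frac{1759}{286}\right) = 1024 \left(- \frac{1759}{286}\right) = - \frac{900608}{143}$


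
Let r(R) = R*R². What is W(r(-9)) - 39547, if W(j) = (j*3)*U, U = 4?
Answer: -48295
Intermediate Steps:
r(R) = R³
W(j) = 12*j (W(j) = (j*3)*4 = (3*j)*4 = 12*j)
W(r(-9)) - 39547 = 12*(-9)³ - 39547 = 12*(-729) - 39547 = -8748 - 39547 = -48295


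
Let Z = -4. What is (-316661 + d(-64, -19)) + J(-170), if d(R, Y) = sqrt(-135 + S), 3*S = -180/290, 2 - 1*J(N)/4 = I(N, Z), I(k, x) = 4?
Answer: -316669 + I*sqrt(113709)/29 ≈ -3.1667e+5 + 11.628*I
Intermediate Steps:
J(N) = -8 (J(N) = 8 - 4*4 = 8 - 16 = -8)
S = -6/29 (S = (-180/290)/3 = (-180*1/290)/3 = (1/3)*(-18/29) = -6/29 ≈ -0.20690)
d(R, Y) = I*sqrt(113709)/29 (d(R, Y) = sqrt(-135 - 6/29) = sqrt(-3921/29) = I*sqrt(113709)/29)
(-316661 + d(-64, -19)) + J(-170) = (-316661 + I*sqrt(113709)/29) - 8 = -316669 + I*sqrt(113709)/29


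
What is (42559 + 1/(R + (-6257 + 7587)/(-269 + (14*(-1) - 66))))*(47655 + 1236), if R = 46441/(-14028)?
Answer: 72545491558554429/34865149 ≈ 2.0807e+9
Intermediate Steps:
R = -46441/14028 (R = 46441*(-1/14028) = -46441/14028 ≈ -3.3106)
(42559 + 1/(R + (-6257 + 7587)/(-269 + (14*(-1) - 66))))*(47655 + 1236) = (42559 + 1/(-46441/14028 + (-6257 + 7587)/(-269 + (14*(-1) - 66))))*(47655 + 1236) = (42559 + 1/(-46441/14028 + 1330/(-269 + (-14 - 66))))*48891 = (42559 + 1/(-46441/14028 + 1330/(-269 - 80)))*48891 = (42559 + 1/(-46441/14028 + 1330/(-349)))*48891 = (42559 + 1/(-46441/14028 + 1330*(-1/349)))*48891 = (42559 + 1/(-46441/14028 - 1330/349))*48891 = (42559 + 1/(-34865149/4895772))*48891 = (42559 - 4895772/34865149)*48891 = (1483820980519/34865149)*48891 = 72545491558554429/34865149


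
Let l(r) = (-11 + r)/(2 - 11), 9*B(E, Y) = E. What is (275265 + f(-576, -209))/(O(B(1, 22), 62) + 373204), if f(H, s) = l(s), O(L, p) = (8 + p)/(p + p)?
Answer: 153611510/208248147 ≈ 0.73764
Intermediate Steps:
B(E, Y) = E/9
O(L, p) = (8 + p)/(2*p) (O(L, p) = (8 + p)/((2*p)) = (8 + p)*(1/(2*p)) = (8 + p)/(2*p))
l(r) = 11/9 - r/9 (l(r) = (-11 + r)/(-9) = (-11 + r)*(-⅑) = 11/9 - r/9)
f(H, s) = 11/9 - s/9
(275265 + f(-576, -209))/(O(B(1, 22), 62) + 373204) = (275265 + (11/9 - ⅑*(-209)))/((½)*(8 + 62)/62 + 373204) = (275265 + (11/9 + 209/9))/((½)*(1/62)*70 + 373204) = (275265 + 220/9)/(35/62 + 373204) = 2477605/(9*(23138683/62)) = (2477605/9)*(62/23138683) = 153611510/208248147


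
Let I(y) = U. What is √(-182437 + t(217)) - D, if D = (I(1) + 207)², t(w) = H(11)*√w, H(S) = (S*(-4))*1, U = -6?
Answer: -40401 + I*√(182437 + 44*√217) ≈ -40401.0 + 427.88*I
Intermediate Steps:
I(y) = -6
H(S) = -4*S (H(S) = -4*S*1 = -4*S)
t(w) = -44*√w (t(w) = (-4*11)*√w = -44*√w)
D = 40401 (D = (-6 + 207)² = 201² = 40401)
√(-182437 + t(217)) - D = √(-182437 - 44*√217) - 1*40401 = √(-182437 - 44*√217) - 40401 = -40401 + √(-182437 - 44*√217)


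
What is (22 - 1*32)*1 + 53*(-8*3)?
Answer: -1282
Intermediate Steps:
(22 - 1*32)*1 + 53*(-8*3) = (22 - 32)*1 + 53*(-24) = -10*1 - 1272 = -10 - 1272 = -1282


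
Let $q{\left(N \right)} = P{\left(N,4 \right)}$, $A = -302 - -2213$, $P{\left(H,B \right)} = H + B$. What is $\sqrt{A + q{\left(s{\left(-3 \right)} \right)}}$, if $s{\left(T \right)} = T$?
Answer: $2 \sqrt{478} \approx 43.726$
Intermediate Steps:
$P{\left(H,B \right)} = B + H$
$A = 1911$ ($A = -302 + 2213 = 1911$)
$q{\left(N \right)} = 4 + N$
$\sqrt{A + q{\left(s{\left(-3 \right)} \right)}} = \sqrt{1911 + \left(4 - 3\right)} = \sqrt{1911 + 1} = \sqrt{1912} = 2 \sqrt{478}$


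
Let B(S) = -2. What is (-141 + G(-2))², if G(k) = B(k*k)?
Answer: 20449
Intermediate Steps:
G(k) = -2
(-141 + G(-2))² = (-141 - 2)² = (-143)² = 20449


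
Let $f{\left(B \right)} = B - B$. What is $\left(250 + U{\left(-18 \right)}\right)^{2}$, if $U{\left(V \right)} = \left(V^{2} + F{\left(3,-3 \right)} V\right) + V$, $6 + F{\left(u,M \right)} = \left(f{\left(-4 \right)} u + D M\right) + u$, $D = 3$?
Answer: $595984$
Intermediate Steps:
$f{\left(B \right)} = 0$
$F{\left(u,M \right)} = -6 + u + 3 M$ ($F{\left(u,M \right)} = -6 + \left(\left(0 u + 3 M\right) + u\right) = -6 + \left(\left(0 + 3 M\right) + u\right) = -6 + \left(3 M + u\right) = -6 + \left(u + 3 M\right) = -6 + u + 3 M$)
$U{\left(V \right)} = V^{2} - 11 V$ ($U{\left(V \right)} = \left(V^{2} + \left(-6 + 3 + 3 \left(-3\right)\right) V\right) + V = \left(V^{2} + \left(-6 + 3 - 9\right) V\right) + V = \left(V^{2} - 12 V\right) + V = V^{2} - 11 V$)
$\left(250 + U{\left(-18 \right)}\right)^{2} = \left(250 - 18 \left(-11 - 18\right)\right)^{2} = \left(250 - -522\right)^{2} = \left(250 + 522\right)^{2} = 772^{2} = 595984$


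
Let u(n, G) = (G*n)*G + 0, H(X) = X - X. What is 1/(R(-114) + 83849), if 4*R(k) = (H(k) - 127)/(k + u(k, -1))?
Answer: 912/76470415 ≈ 1.1926e-5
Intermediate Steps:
H(X) = 0
u(n, G) = n*G**2 (u(n, G) = n*G**2 + 0 = n*G**2)
R(k) = -127/(8*k) (R(k) = ((0 - 127)/(k + k*(-1)**2))/4 = (-127/(k + k*1))/4 = (-127/(k + k))/4 = (-127*1/(2*k))/4 = (-127/(2*k))/4 = -127/(8*k))
1/(R(-114) + 83849) = 1/(-127/8/(-114) + 83849) = 1/(-127/8*(-1/114) + 83849) = 1/(127/912 + 83849) = 1/(76470415/912) = 912/76470415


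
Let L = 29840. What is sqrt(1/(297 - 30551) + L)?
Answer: sqrt(27312686727186)/30254 ≈ 172.74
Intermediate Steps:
sqrt(1/(297 - 30551) + L) = sqrt(1/(297 - 30551) + 29840) = sqrt(1/(-30254) + 29840) = sqrt(-1/30254 + 29840) = sqrt(902779359/30254) = sqrt(27312686727186)/30254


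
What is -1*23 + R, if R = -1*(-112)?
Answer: 89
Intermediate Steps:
R = 112
-1*23 + R = -1*23 + 112 = -23 + 112 = 89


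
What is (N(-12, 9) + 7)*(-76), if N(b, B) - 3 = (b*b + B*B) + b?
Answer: -16948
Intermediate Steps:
N(b, B) = 3 + b + B**2 + b**2 (N(b, B) = 3 + ((b*b + B*B) + b) = 3 + ((b**2 + B**2) + b) = 3 + ((B**2 + b**2) + b) = 3 + (b + B**2 + b**2) = 3 + b + B**2 + b**2)
(N(-12, 9) + 7)*(-76) = ((3 - 12 + 9**2 + (-12)**2) + 7)*(-76) = ((3 - 12 + 81 + 144) + 7)*(-76) = (216 + 7)*(-76) = 223*(-76) = -16948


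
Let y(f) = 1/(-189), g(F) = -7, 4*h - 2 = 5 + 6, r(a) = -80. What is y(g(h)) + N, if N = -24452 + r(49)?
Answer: -4636549/189 ≈ -24532.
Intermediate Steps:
h = 13/4 (h = ½ + (5 + 6)/4 = ½ + (¼)*11 = ½ + 11/4 = 13/4 ≈ 3.2500)
y(f) = -1/189
N = -24532 (N = -24452 - 80 = -24532)
y(g(h)) + N = -1/189 - 24532 = -4636549/189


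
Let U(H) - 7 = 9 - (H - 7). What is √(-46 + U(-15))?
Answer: 2*I*√2 ≈ 2.8284*I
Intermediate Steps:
U(H) = 23 - H (U(H) = 7 + (9 - (H - 7)) = 7 + (9 - (-7 + H)) = 7 + (9 + (7 - H)) = 7 + (16 - H) = 23 - H)
√(-46 + U(-15)) = √(-46 + (23 - 1*(-15))) = √(-46 + (23 + 15)) = √(-46 + 38) = √(-8) = 2*I*√2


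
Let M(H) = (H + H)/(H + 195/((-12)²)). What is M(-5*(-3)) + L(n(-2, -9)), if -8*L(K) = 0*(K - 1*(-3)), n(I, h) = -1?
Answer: 288/157 ≈ 1.8344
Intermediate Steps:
M(H) = 2*H/(65/48 + H) (M(H) = (2*H)/(H + 195/144) = (2*H)/(H + 195*(1/144)) = (2*H)/(H + 65/48) = (2*H)/(65/48 + H) = 2*H/(65/48 + H))
L(K) = 0 (L(K) = -0*(K - 1*(-3)) = -0*(K + 3) = -0*(3 + K) = -⅛*0 = 0)
M(-5*(-3)) + L(n(-2, -9)) = 96*(-5*(-3))/(65 + 48*(-5*(-3))) + 0 = 96*15/(65 + 48*15) + 0 = 96*15/(65 + 720) + 0 = 96*15/785 + 0 = 96*15*(1/785) + 0 = 288/157 + 0 = 288/157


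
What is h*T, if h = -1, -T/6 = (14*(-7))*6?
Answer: -3528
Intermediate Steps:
T = 3528 (T = -6*14*(-7)*6 = -(-588)*6 = -6*(-588) = 3528)
h*T = -1*3528 = -3528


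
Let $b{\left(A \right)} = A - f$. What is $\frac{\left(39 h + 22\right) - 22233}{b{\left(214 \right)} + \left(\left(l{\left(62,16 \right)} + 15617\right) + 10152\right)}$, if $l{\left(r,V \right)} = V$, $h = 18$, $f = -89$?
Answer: $- \frac{21509}{26088} \approx -0.82448$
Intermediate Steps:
$b{\left(A \right)} = 89 + A$ ($b{\left(A \right)} = A - -89 = A + 89 = 89 + A$)
$\frac{\left(39 h + 22\right) - 22233}{b{\left(214 \right)} + \left(\left(l{\left(62,16 \right)} + 15617\right) + 10152\right)} = \frac{\left(39 \cdot 18 + 22\right) - 22233}{\left(89 + 214\right) + \left(\left(16 + 15617\right) + 10152\right)} = \frac{\left(702 + 22\right) - 22233}{303 + \left(15633 + 10152\right)} = \frac{724 - 22233}{303 + 25785} = - \frac{21509}{26088}$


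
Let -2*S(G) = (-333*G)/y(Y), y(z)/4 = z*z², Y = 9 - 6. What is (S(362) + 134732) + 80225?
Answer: 2586181/12 ≈ 2.1552e+5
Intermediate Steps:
Y = 3
y(z) = 4*z³ (y(z) = 4*(z*z²) = 4*z³)
S(G) = 37*G/24 (S(G) = -(-333*G)/(2*(4*3³)) = -(-333*G)/(2*(4*27)) = -(-333*G)/(2*108) = -(-37)*G/24 = 37*G/24)
(S(362) + 134732) + 80225 = ((37/24)*362 + 134732) + 80225 = (6697/12 + 134732) + 80225 = 1623481/12 + 80225 = 2586181/12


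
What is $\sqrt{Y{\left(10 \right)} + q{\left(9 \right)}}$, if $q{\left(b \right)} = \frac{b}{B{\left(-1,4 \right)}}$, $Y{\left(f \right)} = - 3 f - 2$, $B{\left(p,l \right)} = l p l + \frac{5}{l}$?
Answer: $\frac{2 i \sqrt{28379}}{59} \approx 5.7105 i$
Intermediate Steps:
$B{\left(p,l \right)} = \frac{5}{l} + p l^{2}$ ($B{\left(p,l \right)} = p l^{2} + \frac{5}{l} = \frac{5}{l} + p l^{2}$)
$Y{\left(f \right)} = -2 - 3 f$
$q{\left(b \right)} = - \frac{4 b}{59}$ ($q{\left(b \right)} = \frac{b}{\frac{1}{4} \left(5 - 4^{3}\right)} = \frac{b}{\frac{1}{4} \left(5 - 64\right)} = \frac{b}{\frac{1}{4} \left(-59\right)} = \frac{b}{- \frac{59}{4}} = b \left(- \frac{4}{59}\right) = - \frac{4 b}{59}$)
$\sqrt{Y{\left(10 \right)} + q{\left(9 \right)}} = \sqrt{\left(-2 - 30\right) - \frac{36}{59}} = \sqrt{-32 - \frac{36}{59}} = \sqrt{- \frac{1924}{59}} = \frac{2 i \sqrt{28379}}{59}$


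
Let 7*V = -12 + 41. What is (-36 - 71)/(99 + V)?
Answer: -749/722 ≈ -1.0374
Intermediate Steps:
V = 29/7 (V = (-12 + 41)/7 = (⅐)*29 = 29/7 ≈ 4.1429)
(-36 - 71)/(99 + V) = (-36 - 71)/(99 + 29/7) = -107/(722/7) = (7/722)*(-107) = -749/722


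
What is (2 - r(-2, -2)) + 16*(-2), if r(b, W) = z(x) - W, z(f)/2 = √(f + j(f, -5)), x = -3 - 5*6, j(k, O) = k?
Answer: -32 - 2*I*√66 ≈ -32.0 - 16.248*I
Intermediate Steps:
x = -33 (x = -3 - 1*30 = -3 - 30 = -33)
z(f) = 2*√2*√f (z(f) = 2*√(f + f) = 2*√(2*f) = 2*(√2*√f) = 2*√2*√f)
r(b, W) = -W + 2*I*√66 (r(b, W) = 2*√2*√(-33) - W = 2*√2*(I*√33) - W = 2*I*√66 - W = -W + 2*I*√66)
(2 - r(-2, -2)) + 16*(-2) = (2 - (-1*(-2) + 2*I*√66)) + 16*(-2) = (2 - (2 + 2*I*√66)) - 32 = (2 + (-2 - 2*I*√66)) - 32 = -2*I*√66 - 32 = -32 - 2*I*√66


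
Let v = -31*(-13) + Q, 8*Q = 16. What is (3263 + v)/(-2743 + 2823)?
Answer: 917/20 ≈ 45.850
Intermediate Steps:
Q = 2 (Q = (⅛)*16 = 2)
v = 405 (v = -31*(-13) + 2 = 403 + 2 = 405)
(3263 + v)/(-2743 + 2823) = (3263 + 405)/(-2743 + 2823) = 3668/80 = 3668*(1/80) = 917/20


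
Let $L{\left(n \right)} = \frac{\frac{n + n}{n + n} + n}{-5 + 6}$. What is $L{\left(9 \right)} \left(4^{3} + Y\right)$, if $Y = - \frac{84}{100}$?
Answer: $\frac{3158}{5} \approx 631.6$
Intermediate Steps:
$L{\left(n \right)} = 1 + n$ ($L{\left(n \right)} = \frac{\frac{2 n}{2 n} + n}{1} = \left(2 n \frac{1}{2 n} + n\right) 1 = \left(1 + n\right) 1 = 1 + n$)
$Y = - \frac{21}{25}$ ($Y = \left(-84\right) \frac{1}{100} = - \frac{21}{25} \approx -0.84$)
$L{\left(9 \right)} \left(4^{3} + Y\right) = \left(1 + 9\right) \left(4^{3} - \frac{21}{25}\right) = 10 \left(64 - \frac{21}{25}\right) = 10 \cdot \frac{1579}{25} = \frac{3158}{5}$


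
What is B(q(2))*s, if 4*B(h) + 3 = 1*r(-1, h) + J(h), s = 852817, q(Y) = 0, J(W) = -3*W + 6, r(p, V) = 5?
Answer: 1705634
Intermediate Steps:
J(W) = 6 - 3*W
B(h) = 2 - 3*h/4 (B(h) = -¾ + (1*5 + (6 - 3*h))/4 = -¾ + (5 + (6 - 3*h))/4 = -¾ + (11 - 3*h)/4 = -¾ + (11/4 - 3*h/4) = 2 - 3*h/4)
B(q(2))*s = (2 - ¾*0)*852817 = (2 + 0)*852817 = 2*852817 = 1705634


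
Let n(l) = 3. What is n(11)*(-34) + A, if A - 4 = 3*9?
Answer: -71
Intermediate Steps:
A = 31 (A = 4 + 3*9 = 4 + 27 = 31)
n(11)*(-34) + A = 3*(-34) + 31 = -102 + 31 = -71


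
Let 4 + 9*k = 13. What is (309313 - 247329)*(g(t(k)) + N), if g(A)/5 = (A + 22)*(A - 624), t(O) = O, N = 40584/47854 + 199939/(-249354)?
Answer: -13247679079595013040/2983146579 ≈ -4.4408e+9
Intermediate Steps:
k = 1 (k = -4/9 + (⅑)*13 = -4/9 + 13/9 = 1)
N = 275950915/5966293158 (N = 40584*(1/47854) + 199939*(-1/249354) = 20292/23927 - 199939/249354 = 275950915/5966293158 ≈ 0.046252)
g(A) = 5*(-624 + A)*(22 + A) (g(A) = 5*((A + 22)*(A - 624)) = 5*((22 + A)*(-624 + A)) = 5*((-624 + A)*(22 + A)) = 5*(-624 + A)*(22 + A))
(309313 - 247329)*(g(t(k)) + N) = (309313 - 247329)*((-68640 - 3010*1 + 5*1²) + 275950915/5966293158) = 61984*((-68640 - 3010 + 5*1) + 275950915/5966293158) = 61984*((-68640 - 3010 + 5) + 275950915/5966293158) = 61984*(-71645 + 275950915/5966293158) = 61984*(-427454797353995/5966293158) = -13247679079595013040/2983146579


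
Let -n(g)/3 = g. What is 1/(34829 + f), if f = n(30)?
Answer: 1/34739 ≈ 2.8786e-5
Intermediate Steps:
n(g) = -3*g
f = -90 (f = -3*30 = -90)
1/(34829 + f) = 1/(34829 - 90) = 1/34739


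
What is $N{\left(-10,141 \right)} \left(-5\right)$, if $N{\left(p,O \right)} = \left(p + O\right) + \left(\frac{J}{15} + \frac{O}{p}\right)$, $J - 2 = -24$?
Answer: $- \frac{3463}{6} \approx -577.17$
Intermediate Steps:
$J = -22$ ($J = 2 - 24 = -22$)
$N{\left(p,O \right)} = - \frac{22}{15} + O + p + \frac{O}{p}$ ($N{\left(p,O \right)} = \left(p + O\right) + \left(- \frac{22}{15} + \frac{O}{p}\right) = \left(O + p\right) + \left(\left(-22\right) \frac{1}{15} + \frac{O}{p}\right) = \left(O + p\right) + \left(- \frac{22}{15} + \frac{O}{p}\right) = - \frac{22}{15} + O + p + \frac{O}{p}$)
$N{\left(-10,141 \right)} \left(-5\right) = \left(- \frac{22}{15} + 141 - 10 + \frac{141}{-10}\right) \left(-5\right) = \left(- \frac{22}{15} + 141 - 10 + 141 \left(- \frac{1}{10}\right)\right) \left(-5\right) = \left(- \frac{22}{15} + 141 - 10 - \frac{141}{10}\right) \left(-5\right) = \frac{3463}{30} \left(-5\right) = - \frac{3463}{6}$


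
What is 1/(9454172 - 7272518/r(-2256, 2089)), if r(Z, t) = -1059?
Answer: 1059/10019240666 ≈ 1.0570e-7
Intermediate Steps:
1/(9454172 - 7272518/r(-2256, 2089)) = 1/(9454172 - 7272518/(-1059)) = 1/(9454172 - 7272518*(-1/1059)) = 1/(9454172 + 7272518/1059) = 1/(10019240666/1059) = 1059/10019240666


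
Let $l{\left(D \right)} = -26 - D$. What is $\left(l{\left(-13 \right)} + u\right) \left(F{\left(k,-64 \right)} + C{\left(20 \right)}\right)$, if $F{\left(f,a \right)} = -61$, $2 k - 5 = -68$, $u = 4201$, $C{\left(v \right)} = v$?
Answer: $-171708$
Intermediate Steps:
$k = - \frac{63}{2}$ ($k = \frac{5}{2} + \frac{1}{2} \left(-68\right) = \frac{5}{2} - 34 = - \frac{63}{2} \approx -31.5$)
$\left(l{\left(-13 \right)} + u\right) \left(F{\left(k,-64 \right)} + C{\left(20 \right)}\right) = \left(\left(-26 - -13\right) + 4201\right) \left(-61 + 20\right) = \left(\left(-26 + 13\right) + 4201\right) \left(-41\right) = \left(-13 + 4201\right) \left(-41\right) = 4188 \left(-41\right) = -171708$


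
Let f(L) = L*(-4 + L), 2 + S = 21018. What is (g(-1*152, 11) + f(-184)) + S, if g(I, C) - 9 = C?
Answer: 55628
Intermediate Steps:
g(I, C) = 9 + C
S = 21016 (S = -2 + 21018 = 21016)
(g(-1*152, 11) + f(-184)) + S = ((9 + 11) - 184*(-4 - 184)) + 21016 = (20 - 184*(-188)) + 21016 = (20 + 34592) + 21016 = 34612 + 21016 = 55628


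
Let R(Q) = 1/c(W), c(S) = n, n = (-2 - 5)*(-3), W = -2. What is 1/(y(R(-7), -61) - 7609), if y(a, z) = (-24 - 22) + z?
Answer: -1/7716 ≈ -0.00012960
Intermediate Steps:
n = 21 (n = -7*(-3) = 21)
c(S) = 21
R(Q) = 1/21
y(a, z) = -46 + z
1/(y(R(-7), -61) - 7609) = 1/((-46 - 61) - 7609) = 1/(-107 - 7609) = 1/(-7716) = -1/7716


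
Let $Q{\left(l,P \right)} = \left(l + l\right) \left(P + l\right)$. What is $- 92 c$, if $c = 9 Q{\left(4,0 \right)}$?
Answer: $-26496$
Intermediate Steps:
$Q{\left(l,P \right)} = 2 l \left(P + l\right)$
$c = 288$ ($c = 9 \cdot 2 \cdot 4 \left(0 + 4\right) = 9 \cdot 2 \cdot 4 \cdot 4 = 9 \cdot 32 = 288$)
$- 92 c = \left(-92\right) 288 = -26496$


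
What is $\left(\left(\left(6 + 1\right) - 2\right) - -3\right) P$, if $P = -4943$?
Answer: $-39544$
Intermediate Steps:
$\left(\left(\left(6 + 1\right) - 2\right) - -3\right) P = \left(\left(\left(6 + 1\right) - 2\right) - -3\right) \left(-4943\right) = \left(\left(7 - 2\right) + 3\right) \left(-4943\right) = \left(5 + 3\right) \left(-4943\right) = 8 \left(-4943\right) = -39544$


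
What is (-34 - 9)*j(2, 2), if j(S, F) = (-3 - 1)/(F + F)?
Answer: 43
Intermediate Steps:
j(S, F) = -2/F (j(S, F) = -4*1/(2*F) = -2/F)
(-34 - 9)*j(2, 2) = (-34 - 9)*(-2/2) = -(-86)/2 = -43*(-1) = 43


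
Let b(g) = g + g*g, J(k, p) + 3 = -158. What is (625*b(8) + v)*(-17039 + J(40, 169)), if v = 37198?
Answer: -1413805600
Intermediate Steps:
J(k, p) = -161 (J(k, p) = -3 - 158 = -161)
b(g) = g + g**2
(625*b(8) + v)*(-17039 + J(40, 169)) = (625*(8*(1 + 8)) + 37198)*(-17039 - 161) = (625*(8*9) + 37198)*(-17200) = (625*72 + 37198)*(-17200) = (45000 + 37198)*(-17200) = 82198*(-17200) = -1413805600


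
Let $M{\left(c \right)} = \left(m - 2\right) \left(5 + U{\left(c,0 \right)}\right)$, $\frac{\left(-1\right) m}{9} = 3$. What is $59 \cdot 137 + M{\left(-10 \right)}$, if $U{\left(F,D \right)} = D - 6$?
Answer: $8112$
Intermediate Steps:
$U{\left(F,D \right)} = -6 + D$ ($U{\left(F,D \right)} = D - 6 = -6 + D$)
$m = -27$ ($m = \left(-9\right) 3 = -27$)
$M{\left(c \right)} = 29$ ($M{\left(c \right)} = \left(-27 - 2\right) \left(5 + \left(-6 + 0\right)\right) = - 29 \left(5 - 6\right) = \left(-29\right) \left(-1\right) = 29$)
$59 \cdot 137 + M{\left(-10 \right)} = 59 \cdot 137 + 29 = 8083 + 29 = 8112$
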